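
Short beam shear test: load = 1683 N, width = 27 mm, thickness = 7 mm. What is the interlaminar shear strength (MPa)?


ILSS = 3F/(4bh) = 3*1683/(4*27*7) = 6.68 MPa

6.68 MPa


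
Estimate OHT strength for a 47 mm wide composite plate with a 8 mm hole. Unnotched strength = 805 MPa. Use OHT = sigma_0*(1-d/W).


OHT = sigma_0*(1-d/W) = 805*(1-8/47) = 668.0 MPa

668.0 MPa


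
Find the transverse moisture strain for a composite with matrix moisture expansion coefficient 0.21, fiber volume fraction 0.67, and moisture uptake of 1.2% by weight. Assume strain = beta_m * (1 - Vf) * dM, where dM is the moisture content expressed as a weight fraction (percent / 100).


dM = 1.2/100 = 0.012
strain = beta_m * (1-Vf) * dM = 0.21 * 0.33 * 0.012 = 0.0008316

0.0008316


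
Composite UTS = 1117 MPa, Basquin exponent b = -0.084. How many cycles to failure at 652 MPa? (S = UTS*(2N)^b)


N = 0.5 * (S/UTS)^(1/b) = 0.5 * (652/1117)^(1/-0.084) = 303.6475 cycles

303.6475 cycles


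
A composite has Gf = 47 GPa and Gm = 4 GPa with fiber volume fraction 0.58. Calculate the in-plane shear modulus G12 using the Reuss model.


1/G12 = Vf/Gf + (1-Vf)/Gm = 0.58/47 + 0.42/4
G12 = 8.52 GPa

8.52 GPa


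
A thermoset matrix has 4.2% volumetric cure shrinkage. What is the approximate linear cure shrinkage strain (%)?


Linear shrinkage ≈ vol_shrink/3 = 4.2/3 = 1.4%

1.4%


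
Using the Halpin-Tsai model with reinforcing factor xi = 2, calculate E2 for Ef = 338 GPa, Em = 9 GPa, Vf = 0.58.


eta = (Ef/Em - 1)/(Ef/Em + xi) = (37.5556 - 1)/(37.5556 + 2) = 0.9242
E2 = Em*(1+xi*eta*Vf)/(1-eta*Vf) = 40.19 GPa

40.19 GPa


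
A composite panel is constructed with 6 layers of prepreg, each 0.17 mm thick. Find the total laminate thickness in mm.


h = n * t_ply = 6 * 0.17 = 1.02 mm

1.02 mm


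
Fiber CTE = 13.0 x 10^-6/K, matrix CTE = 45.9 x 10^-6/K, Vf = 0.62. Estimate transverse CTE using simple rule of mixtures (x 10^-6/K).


alpha_2 = alpha_f*Vf + alpha_m*(1-Vf) = 13.0*0.62 + 45.9*0.38 = 25.5 x 10^-6/K

25.5 x 10^-6/K


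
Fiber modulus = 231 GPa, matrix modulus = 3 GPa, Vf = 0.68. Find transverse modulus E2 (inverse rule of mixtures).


1/E2 = Vf/Ef + (1-Vf)/Em = 0.68/231 + 0.32/3
E2 = 9.12 GPa

9.12 GPa


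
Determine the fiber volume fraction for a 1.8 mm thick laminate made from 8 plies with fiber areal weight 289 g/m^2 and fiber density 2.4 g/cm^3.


Vf = n * FAW / (rho_f * h * 1000) = 8 * 289 / (2.4 * 1.8 * 1000) = 0.5352

0.5352


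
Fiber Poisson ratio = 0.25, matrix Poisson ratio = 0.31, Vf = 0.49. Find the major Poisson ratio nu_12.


nu_12 = nu_f*Vf + nu_m*(1-Vf) = 0.25*0.49 + 0.31*0.51 = 0.2806

0.2806


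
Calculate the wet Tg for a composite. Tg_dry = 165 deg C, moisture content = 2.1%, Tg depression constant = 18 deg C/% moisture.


Tg_wet = Tg_dry - k*moisture = 165 - 18*2.1 = 127.2 deg C

127.2 deg C


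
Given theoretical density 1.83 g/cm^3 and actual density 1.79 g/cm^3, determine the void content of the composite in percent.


Void% = (rho_theo - rho_actual)/rho_theo * 100 = (1.83 - 1.79)/1.83 * 100 = 2.19%

2.19%


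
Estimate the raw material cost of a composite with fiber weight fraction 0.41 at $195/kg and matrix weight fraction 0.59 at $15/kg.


Cost = cost_f*Wf + cost_m*Wm = 195*0.41 + 15*0.59 = $88.8/kg

$88.8/kg


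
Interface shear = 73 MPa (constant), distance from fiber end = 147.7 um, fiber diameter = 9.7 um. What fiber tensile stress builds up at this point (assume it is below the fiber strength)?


Force balance: sigma_f * (pi*d^2/4) = tau * (pi*d) * x  ->  sigma_f = 4 * tau * x / d
sigma_f = 4 * 73 * 147.7 / 9.7 = 4446.2 MPa

4446.2 MPa


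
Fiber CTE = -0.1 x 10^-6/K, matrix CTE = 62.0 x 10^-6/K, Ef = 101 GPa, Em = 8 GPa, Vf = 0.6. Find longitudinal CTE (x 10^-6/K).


E1 = Ef*Vf + Em*(1-Vf) = 63.8
alpha_1 = (alpha_f*Ef*Vf + alpha_m*Em*(1-Vf))/E1 = 3.01 x 10^-6/K

3.01 x 10^-6/K


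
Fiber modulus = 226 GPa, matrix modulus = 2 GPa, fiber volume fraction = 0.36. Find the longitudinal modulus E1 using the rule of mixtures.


E1 = Ef*Vf + Em*(1-Vf) = 226*0.36 + 2*0.64 = 82.64 GPa

82.64 GPa


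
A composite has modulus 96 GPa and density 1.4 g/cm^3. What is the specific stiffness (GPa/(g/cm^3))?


Specific stiffness = E/rho = 96/1.4 = 68.6 GPa/(g/cm^3)

68.6 GPa/(g/cm^3)


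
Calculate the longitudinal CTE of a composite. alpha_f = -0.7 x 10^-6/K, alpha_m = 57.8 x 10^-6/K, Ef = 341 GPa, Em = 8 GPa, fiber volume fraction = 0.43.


E1 = Ef*Vf + Em*(1-Vf) = 151.19
alpha_1 = (alpha_f*Ef*Vf + alpha_m*Em*(1-Vf))/E1 = 1.06 x 10^-6/K

1.06 x 10^-6/K


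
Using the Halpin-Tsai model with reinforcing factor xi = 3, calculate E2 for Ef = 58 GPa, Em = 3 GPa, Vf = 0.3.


eta = (Ef/Em - 1)/(Ef/Em + xi) = (19.3333 - 1)/(19.3333 + 3) = 0.8209
E2 = Em*(1+xi*eta*Vf)/(1-eta*Vf) = 6.92 GPa

6.92 GPa


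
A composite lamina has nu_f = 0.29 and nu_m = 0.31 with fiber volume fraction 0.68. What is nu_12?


nu_12 = nu_f*Vf + nu_m*(1-Vf) = 0.29*0.68 + 0.31*0.32 = 0.2964

0.2964


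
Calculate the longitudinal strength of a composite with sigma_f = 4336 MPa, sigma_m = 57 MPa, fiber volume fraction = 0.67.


sigma_1 = sigma_f*Vf + sigma_m*(1-Vf) = 4336*0.67 + 57*0.33 = 2923.9 MPa

2923.9 MPa


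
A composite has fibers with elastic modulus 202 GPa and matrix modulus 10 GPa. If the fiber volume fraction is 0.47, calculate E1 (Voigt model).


E1 = Ef*Vf + Em*(1-Vf) = 202*0.47 + 10*0.53 = 100.24 GPa

100.24 GPa


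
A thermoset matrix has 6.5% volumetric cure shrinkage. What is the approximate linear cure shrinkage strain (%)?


Linear shrinkage ≈ vol_shrink/3 = 6.5/3 = 2.167%

2.167%


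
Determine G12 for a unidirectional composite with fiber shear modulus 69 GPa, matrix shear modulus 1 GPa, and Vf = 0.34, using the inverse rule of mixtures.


1/G12 = Vf/Gf + (1-Vf)/Gm = 0.34/69 + 0.66/1
G12 = 1.5 GPa

1.5 GPa


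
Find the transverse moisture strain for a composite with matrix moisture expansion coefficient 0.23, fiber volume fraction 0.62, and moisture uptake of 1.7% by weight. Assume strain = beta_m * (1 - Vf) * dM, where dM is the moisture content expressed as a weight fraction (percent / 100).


dM = 1.7/100 = 0.017
strain = beta_m * (1-Vf) * dM = 0.23 * 0.38 * 0.017 = 0.0014858

0.0014858


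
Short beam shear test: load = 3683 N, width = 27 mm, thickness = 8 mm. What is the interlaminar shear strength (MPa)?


ILSS = 3F/(4bh) = 3*3683/(4*27*8) = 12.79 MPa

12.79 MPa


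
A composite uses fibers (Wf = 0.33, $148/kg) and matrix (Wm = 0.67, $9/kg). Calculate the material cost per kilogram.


Cost = cost_f*Wf + cost_m*Wm = 148*0.33 + 9*0.67 = $54.87/kg

$54.87/kg


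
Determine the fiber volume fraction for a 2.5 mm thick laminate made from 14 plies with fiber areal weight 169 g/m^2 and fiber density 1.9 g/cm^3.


Vf = n * FAW / (rho_f * h * 1000) = 14 * 169 / (1.9 * 2.5 * 1000) = 0.4981

0.4981


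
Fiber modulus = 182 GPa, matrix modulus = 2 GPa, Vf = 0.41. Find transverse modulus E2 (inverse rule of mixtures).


1/E2 = Vf/Ef + (1-Vf)/Em = 0.41/182 + 0.59/2
E2 = 3.36 GPa

3.36 GPa


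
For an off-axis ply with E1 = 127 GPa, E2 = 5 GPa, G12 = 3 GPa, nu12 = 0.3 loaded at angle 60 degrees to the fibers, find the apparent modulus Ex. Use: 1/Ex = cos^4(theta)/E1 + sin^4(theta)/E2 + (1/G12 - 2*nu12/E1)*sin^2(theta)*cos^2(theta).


cos^4(60) = 0.0625, sin^4(60) = 0.5625, sin^2(60)*cos^2(60) = 0.1875
1/G12 - 2*nu12/E1 = 1/3 - 2*0.3/127 = 0.328609 GPa^-1
1/Ex = 0.0625/127 + 0.5625/5 + 0.328609*0.1875 = 0.1746063 GPa^-1
Ex = 5.73 GPa

5.73 GPa


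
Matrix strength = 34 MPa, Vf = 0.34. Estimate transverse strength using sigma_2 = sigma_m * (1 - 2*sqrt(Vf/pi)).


factor = 1 - 2*sqrt(0.34/pi) = 0.342
sigma_2 = 34 * 0.342 = 11.63 MPa

11.63 MPa


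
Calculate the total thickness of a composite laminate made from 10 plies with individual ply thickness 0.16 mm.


h = n * t_ply = 10 * 0.16 = 1.6 mm

1.6 mm


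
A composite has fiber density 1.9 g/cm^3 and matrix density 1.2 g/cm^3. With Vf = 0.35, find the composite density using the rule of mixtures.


rho_c = rho_f*Vf + rho_m*(1-Vf) = 1.9*0.35 + 1.2*0.65 = 1.445 g/cm^3

1.445 g/cm^3


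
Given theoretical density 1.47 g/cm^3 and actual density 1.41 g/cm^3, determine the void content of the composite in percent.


Void% = (rho_theo - rho_actual)/rho_theo * 100 = (1.47 - 1.41)/1.47 * 100 = 4.08%

4.08%


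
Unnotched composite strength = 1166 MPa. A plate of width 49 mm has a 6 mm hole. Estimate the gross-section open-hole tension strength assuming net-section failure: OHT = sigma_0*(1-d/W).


OHT = sigma_0*(1-d/W) = 1166*(1-6/49) = 1023.2 MPa

1023.2 MPa


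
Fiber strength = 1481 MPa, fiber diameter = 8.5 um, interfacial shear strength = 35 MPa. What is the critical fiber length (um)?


Lc = sigma_f * d / (2 * tau_i) = 1481 * 8.5 / (2 * 35) = 179.8 um

179.8 um


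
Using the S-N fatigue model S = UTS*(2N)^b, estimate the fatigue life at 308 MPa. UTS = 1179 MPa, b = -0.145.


N = 0.5 * (S/UTS)^(1/b) = 0.5 * (308/1179)^(1/-0.145) = 5240.8906 cycles

5240.8906 cycles


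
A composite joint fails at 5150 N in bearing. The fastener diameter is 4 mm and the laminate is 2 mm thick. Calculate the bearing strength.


sigma_br = F/(d*h) = 5150/(4*2) = 643.8 MPa

643.8 MPa


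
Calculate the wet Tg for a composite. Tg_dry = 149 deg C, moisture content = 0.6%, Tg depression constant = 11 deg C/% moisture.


Tg_wet = Tg_dry - k*moisture = 149 - 11*0.6 = 142.4 deg C

142.4 deg C


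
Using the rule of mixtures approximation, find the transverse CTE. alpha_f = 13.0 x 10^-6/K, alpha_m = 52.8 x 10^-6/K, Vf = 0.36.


alpha_2 = alpha_f*Vf + alpha_m*(1-Vf) = 13.0*0.36 + 52.8*0.64 = 38.5 x 10^-6/K

38.5 x 10^-6/K


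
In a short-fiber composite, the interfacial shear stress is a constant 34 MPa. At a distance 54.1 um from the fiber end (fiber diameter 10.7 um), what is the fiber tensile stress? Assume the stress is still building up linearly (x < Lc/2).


Force balance: sigma_f * (pi*d^2/4) = tau * (pi*d) * x  ->  sigma_f = 4 * tau * x / d
sigma_f = 4 * 34 * 54.1 / 10.7 = 687.6 MPa

687.6 MPa


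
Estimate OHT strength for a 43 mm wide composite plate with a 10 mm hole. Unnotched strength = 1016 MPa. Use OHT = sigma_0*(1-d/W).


OHT = sigma_0*(1-d/W) = 1016*(1-10/43) = 779.7 MPa

779.7 MPa


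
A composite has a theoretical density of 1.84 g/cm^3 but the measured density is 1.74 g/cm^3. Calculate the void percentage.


Void% = (rho_theo - rho_actual)/rho_theo * 100 = (1.84 - 1.74)/1.84 * 100 = 5.43%

5.43%


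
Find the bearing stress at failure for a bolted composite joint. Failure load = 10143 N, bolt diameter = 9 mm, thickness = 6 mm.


sigma_br = F/(d*h) = 10143/(9*6) = 187.8 MPa

187.8 MPa


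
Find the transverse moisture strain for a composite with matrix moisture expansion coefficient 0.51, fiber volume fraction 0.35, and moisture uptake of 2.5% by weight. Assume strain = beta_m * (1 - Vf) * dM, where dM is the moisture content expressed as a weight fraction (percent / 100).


dM = 2.5/100 = 0.025
strain = beta_m * (1-Vf) * dM = 0.51 * 0.65 * 0.025 = 0.0082875

0.0082875


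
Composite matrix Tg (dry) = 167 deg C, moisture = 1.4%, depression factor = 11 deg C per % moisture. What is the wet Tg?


Tg_wet = Tg_dry - k*moisture = 167 - 11*1.4 = 151.6 deg C

151.6 deg C


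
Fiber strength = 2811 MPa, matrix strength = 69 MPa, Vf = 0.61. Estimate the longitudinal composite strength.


sigma_1 = sigma_f*Vf + sigma_m*(1-Vf) = 2811*0.61 + 69*0.39 = 1741.6 MPa

1741.6 MPa


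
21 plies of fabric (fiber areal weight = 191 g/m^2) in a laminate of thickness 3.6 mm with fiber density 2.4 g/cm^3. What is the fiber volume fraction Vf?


Vf = n * FAW / (rho_f * h * 1000) = 21 * 191 / (2.4 * 3.6 * 1000) = 0.4642

0.4642


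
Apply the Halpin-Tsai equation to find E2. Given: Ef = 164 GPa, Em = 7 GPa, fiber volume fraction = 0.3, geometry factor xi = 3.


eta = (Ef/Em - 1)/(Ef/Em + xi) = (23.4286 - 1)/(23.4286 + 3) = 0.8486
E2 = Em*(1+xi*eta*Vf)/(1-eta*Vf) = 16.56 GPa

16.56 GPa


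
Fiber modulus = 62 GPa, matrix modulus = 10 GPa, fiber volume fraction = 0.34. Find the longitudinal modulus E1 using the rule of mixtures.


E1 = Ef*Vf + Em*(1-Vf) = 62*0.34 + 10*0.66 = 27.68 GPa

27.68 GPa


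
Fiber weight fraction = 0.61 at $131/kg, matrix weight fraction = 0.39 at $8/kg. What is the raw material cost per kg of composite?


Cost = cost_f*Wf + cost_m*Wm = 131*0.61 + 8*0.39 = $83.03/kg

$83.03/kg


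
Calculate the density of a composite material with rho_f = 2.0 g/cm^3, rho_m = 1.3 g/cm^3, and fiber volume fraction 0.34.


rho_c = rho_f*Vf + rho_m*(1-Vf) = 2.0*0.34 + 1.3*0.66 = 1.538 g/cm^3

1.538 g/cm^3


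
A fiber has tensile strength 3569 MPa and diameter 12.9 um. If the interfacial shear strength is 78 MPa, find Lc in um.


Lc = sigma_f * d / (2 * tau_i) = 3569 * 12.9 / (2 * 78) = 295.1 um

295.1 um


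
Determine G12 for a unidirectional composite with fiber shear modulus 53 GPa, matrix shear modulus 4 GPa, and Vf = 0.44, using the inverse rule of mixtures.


1/G12 = Vf/Gf + (1-Vf)/Gm = 0.44/53 + 0.56/4
G12 = 6.74 GPa

6.74 GPa


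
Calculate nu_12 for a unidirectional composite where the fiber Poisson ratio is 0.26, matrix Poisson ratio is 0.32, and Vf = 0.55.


nu_12 = nu_f*Vf + nu_m*(1-Vf) = 0.26*0.55 + 0.32*0.45 = 0.287

0.287


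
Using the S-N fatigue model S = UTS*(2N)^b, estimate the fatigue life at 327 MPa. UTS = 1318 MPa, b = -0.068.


N = 0.5 * (S/UTS)^(1/b) = 0.5 * (327/1318)^(1/-0.068) = 3.9943e+08 cycles

3.9943e+08 cycles


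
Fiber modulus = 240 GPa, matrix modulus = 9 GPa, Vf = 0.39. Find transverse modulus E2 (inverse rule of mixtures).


1/E2 = Vf/Ef + (1-Vf)/Em = 0.39/240 + 0.61/9
E2 = 14.41 GPa

14.41 GPa


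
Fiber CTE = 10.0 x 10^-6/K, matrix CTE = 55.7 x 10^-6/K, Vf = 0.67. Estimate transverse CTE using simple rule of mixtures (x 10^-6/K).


alpha_2 = alpha_f*Vf + alpha_m*(1-Vf) = 10.0*0.67 + 55.7*0.33 = 25.1 x 10^-6/K

25.1 x 10^-6/K


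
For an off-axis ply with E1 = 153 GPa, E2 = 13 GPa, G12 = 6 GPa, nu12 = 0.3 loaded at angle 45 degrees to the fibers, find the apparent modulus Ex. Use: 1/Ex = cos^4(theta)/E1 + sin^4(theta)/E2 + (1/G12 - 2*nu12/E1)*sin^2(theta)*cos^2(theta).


cos^4(45) = 0.25, sin^4(45) = 0.25, sin^2(45)*cos^2(45) = 0.25
1/G12 - 2*nu12/E1 = 1/6 - 2*0.3/153 = 0.162745 GPa^-1
1/Ex = 0.25/153 + 0.25/13 + 0.162745*0.25 = 0.061551 GPa^-1
Ex = 16.25 GPa

16.25 GPa


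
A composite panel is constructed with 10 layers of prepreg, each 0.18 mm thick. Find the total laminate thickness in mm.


h = n * t_ply = 10 * 0.18 = 1.8 mm

1.8 mm


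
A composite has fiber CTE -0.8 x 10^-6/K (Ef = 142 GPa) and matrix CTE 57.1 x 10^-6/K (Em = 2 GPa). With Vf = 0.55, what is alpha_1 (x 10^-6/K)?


E1 = Ef*Vf + Em*(1-Vf) = 79.0
alpha_1 = (alpha_f*Ef*Vf + alpha_m*Em*(1-Vf))/E1 = -0.14 x 10^-6/K

-0.14 x 10^-6/K


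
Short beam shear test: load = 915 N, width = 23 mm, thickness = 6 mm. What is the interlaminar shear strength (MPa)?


ILSS = 3F/(4bh) = 3*915/(4*23*6) = 4.97 MPa

4.97 MPa


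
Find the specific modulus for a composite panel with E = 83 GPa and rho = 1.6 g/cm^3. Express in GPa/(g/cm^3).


Specific stiffness = E/rho = 83/1.6 = 51.9 GPa/(g/cm^3)

51.9 GPa/(g/cm^3)


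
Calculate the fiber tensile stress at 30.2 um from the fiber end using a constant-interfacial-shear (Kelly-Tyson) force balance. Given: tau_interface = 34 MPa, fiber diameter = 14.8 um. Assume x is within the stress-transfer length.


Force balance: sigma_f * (pi*d^2/4) = tau * (pi*d) * x  ->  sigma_f = 4 * tau * x / d
sigma_f = 4 * 34 * 30.2 / 14.8 = 277.5 MPa

277.5 MPa


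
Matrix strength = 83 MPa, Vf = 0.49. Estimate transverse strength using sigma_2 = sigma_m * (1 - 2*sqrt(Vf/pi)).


factor = 1 - 2*sqrt(0.49/pi) = 0.2101
sigma_2 = 83 * 0.2101 = 17.44 MPa

17.44 MPa


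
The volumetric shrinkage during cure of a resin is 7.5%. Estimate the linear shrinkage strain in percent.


Linear shrinkage ≈ vol_shrink/3 = 7.5/3 = 2.5%

2.5%


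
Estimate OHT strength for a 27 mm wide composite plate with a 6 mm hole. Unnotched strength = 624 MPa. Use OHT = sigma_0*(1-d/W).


OHT = sigma_0*(1-d/W) = 624*(1-6/27) = 485.3 MPa

485.3 MPa


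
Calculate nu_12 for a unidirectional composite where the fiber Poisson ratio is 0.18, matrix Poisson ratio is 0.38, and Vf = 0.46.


nu_12 = nu_f*Vf + nu_m*(1-Vf) = 0.18*0.46 + 0.38*0.54 = 0.288

0.288


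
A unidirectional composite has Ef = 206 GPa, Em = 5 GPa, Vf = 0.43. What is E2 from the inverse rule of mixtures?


1/E2 = Vf/Ef + (1-Vf)/Em = 0.43/206 + 0.57/5
E2 = 8.61 GPa

8.61 GPa


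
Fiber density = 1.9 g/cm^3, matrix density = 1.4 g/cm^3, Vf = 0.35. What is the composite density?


rho_c = rho_f*Vf + rho_m*(1-Vf) = 1.9*0.35 + 1.4*0.65 = 1.575 g/cm^3

1.575 g/cm^3


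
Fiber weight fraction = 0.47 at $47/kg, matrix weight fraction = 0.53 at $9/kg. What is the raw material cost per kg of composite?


Cost = cost_f*Wf + cost_m*Wm = 47*0.47 + 9*0.53 = $26.86/kg

$26.86/kg


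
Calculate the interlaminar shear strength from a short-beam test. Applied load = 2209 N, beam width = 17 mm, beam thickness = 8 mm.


ILSS = 3F/(4bh) = 3*2209/(4*17*8) = 12.18 MPa

12.18 MPa


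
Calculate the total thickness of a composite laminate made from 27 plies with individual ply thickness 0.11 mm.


h = n * t_ply = 27 * 0.11 = 2.97 mm

2.97 mm


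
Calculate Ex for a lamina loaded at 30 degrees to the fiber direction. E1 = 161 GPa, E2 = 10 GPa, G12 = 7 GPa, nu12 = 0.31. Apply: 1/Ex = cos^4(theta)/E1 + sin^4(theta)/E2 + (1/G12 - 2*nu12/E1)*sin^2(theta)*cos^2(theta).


cos^4(30) = 0.5625, sin^4(30) = 0.0625, sin^2(30)*cos^2(30) = 0.1875
1/G12 - 2*nu12/E1 = 1/7 - 2*0.31/161 = 0.139006 GPa^-1
1/Ex = 0.5625/161 + 0.0625/10 + 0.139006*0.1875 = 0.0358075 GPa^-1
Ex = 27.93 GPa

27.93 GPa


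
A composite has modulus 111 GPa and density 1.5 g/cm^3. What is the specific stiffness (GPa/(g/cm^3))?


Specific stiffness = E/rho = 111/1.5 = 74.0 GPa/(g/cm^3)

74.0 GPa/(g/cm^3)


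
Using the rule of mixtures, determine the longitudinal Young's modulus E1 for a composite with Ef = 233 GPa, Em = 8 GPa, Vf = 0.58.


E1 = Ef*Vf + Em*(1-Vf) = 233*0.58 + 8*0.42 = 138.5 GPa

138.5 GPa


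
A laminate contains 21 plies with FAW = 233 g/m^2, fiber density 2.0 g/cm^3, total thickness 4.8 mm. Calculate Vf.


Vf = n * FAW / (rho_f * h * 1000) = 21 * 233 / (2.0 * 4.8 * 1000) = 0.5097

0.5097


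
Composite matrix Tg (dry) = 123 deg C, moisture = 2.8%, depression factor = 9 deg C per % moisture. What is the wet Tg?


Tg_wet = Tg_dry - k*moisture = 123 - 9*2.8 = 97.8 deg C

97.8 deg C


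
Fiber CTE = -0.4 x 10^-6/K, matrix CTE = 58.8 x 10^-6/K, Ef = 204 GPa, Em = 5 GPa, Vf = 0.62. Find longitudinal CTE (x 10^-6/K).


E1 = Ef*Vf + Em*(1-Vf) = 128.38
alpha_1 = (alpha_f*Ef*Vf + alpha_m*Em*(1-Vf))/E1 = 0.48 x 10^-6/K

0.48 x 10^-6/K


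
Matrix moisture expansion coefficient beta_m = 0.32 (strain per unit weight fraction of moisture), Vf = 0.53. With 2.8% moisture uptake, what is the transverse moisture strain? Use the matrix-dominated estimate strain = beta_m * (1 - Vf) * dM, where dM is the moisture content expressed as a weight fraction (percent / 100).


dM = 2.8/100 = 0.028
strain = beta_m * (1-Vf) * dM = 0.32 * 0.47 * 0.028 = 0.0042112

0.0042112


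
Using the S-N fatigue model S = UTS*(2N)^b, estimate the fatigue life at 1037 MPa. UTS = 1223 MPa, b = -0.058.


N = 0.5 * (S/UTS)^(1/b) = 0.5 * (1037/1223)^(1/-0.058) = 8.5956 cycles

8.5956 cycles


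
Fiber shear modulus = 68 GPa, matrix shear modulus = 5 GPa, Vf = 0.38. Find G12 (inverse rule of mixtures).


1/G12 = Vf/Gf + (1-Vf)/Gm = 0.38/68 + 0.62/5
G12 = 7.72 GPa

7.72 GPa


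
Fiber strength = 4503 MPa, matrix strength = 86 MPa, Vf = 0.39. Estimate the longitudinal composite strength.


sigma_1 = sigma_f*Vf + sigma_m*(1-Vf) = 4503*0.39 + 86*0.61 = 1808.6 MPa

1808.6 MPa


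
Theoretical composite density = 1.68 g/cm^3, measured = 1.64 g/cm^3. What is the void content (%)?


Void% = (rho_theo - rho_actual)/rho_theo * 100 = (1.68 - 1.64)/1.68 * 100 = 2.38%

2.38%


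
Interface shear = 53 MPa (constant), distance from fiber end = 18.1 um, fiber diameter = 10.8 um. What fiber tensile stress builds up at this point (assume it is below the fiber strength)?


Force balance: sigma_f * (pi*d^2/4) = tau * (pi*d) * x  ->  sigma_f = 4 * tau * x / d
sigma_f = 4 * 53 * 18.1 / 10.8 = 355.3 MPa

355.3 MPa


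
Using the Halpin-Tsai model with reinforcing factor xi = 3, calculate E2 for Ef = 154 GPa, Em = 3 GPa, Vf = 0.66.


eta = (Ef/Em - 1)/(Ef/Em + xi) = (51.3333 - 1)/(51.3333 + 3) = 0.9264
E2 = Em*(1+xi*eta*Vf)/(1-eta*Vf) = 21.88 GPa

21.88 GPa


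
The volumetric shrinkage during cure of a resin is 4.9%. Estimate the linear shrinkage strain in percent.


Linear shrinkage ≈ vol_shrink/3 = 4.9/3 = 1.633%

1.633%


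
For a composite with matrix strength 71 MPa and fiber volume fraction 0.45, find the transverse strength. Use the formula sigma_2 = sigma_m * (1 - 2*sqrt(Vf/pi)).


factor = 1 - 2*sqrt(0.45/pi) = 0.2431
sigma_2 = 71 * 0.2431 = 17.26 MPa

17.26 MPa


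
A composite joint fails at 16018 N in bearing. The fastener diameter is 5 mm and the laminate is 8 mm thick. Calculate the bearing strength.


sigma_br = F/(d*h) = 16018/(5*8) = 400.5 MPa

400.5 MPa


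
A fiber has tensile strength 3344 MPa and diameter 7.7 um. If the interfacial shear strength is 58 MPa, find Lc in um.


Lc = sigma_f * d / (2 * tau_i) = 3344 * 7.7 / (2 * 58) = 222.0 um

222.0 um


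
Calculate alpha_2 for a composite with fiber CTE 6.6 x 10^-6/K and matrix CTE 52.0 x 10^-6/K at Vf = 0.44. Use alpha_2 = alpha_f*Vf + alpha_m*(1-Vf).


alpha_2 = alpha_f*Vf + alpha_m*(1-Vf) = 6.6*0.44 + 52.0*0.56 = 32.0 x 10^-6/K

32.0 x 10^-6/K


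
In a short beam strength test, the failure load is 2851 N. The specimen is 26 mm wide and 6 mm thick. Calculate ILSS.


ILSS = 3F/(4bh) = 3*2851/(4*26*6) = 13.71 MPa

13.71 MPa


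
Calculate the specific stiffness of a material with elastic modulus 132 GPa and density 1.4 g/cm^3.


Specific stiffness = E/rho = 132/1.4 = 94.3 GPa/(g/cm^3)

94.3 GPa/(g/cm^3)


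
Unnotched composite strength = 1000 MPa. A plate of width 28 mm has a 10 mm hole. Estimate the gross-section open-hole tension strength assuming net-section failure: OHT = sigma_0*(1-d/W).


OHT = sigma_0*(1-d/W) = 1000*(1-10/28) = 642.9 MPa

642.9 MPa


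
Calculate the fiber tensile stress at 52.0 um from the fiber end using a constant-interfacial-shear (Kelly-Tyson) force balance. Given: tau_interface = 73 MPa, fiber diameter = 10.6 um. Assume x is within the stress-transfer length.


Force balance: sigma_f * (pi*d^2/4) = tau * (pi*d) * x  ->  sigma_f = 4 * tau * x / d
sigma_f = 4 * 73 * 52.0 / 10.6 = 1432.5 MPa

1432.5 MPa


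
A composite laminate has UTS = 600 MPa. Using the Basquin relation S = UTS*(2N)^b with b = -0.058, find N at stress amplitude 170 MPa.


N = 0.5 * (S/UTS)^(1/b) = 0.5 * (170/600)^(1/-0.058) = 1.3871e+09 cycles

1.3871e+09 cycles


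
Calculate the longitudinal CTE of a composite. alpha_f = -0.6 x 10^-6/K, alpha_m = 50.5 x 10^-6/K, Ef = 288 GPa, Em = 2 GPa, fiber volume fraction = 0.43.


E1 = Ef*Vf + Em*(1-Vf) = 124.98
alpha_1 = (alpha_f*Ef*Vf + alpha_m*Em*(1-Vf))/E1 = -0.13 x 10^-6/K

-0.13 x 10^-6/K


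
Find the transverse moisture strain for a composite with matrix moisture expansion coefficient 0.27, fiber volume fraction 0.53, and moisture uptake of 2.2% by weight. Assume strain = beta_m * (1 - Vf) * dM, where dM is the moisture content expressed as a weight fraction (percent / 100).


dM = 2.2/100 = 0.022
strain = beta_m * (1-Vf) * dM = 0.27 * 0.47 * 0.022 = 0.0027918

0.0027918


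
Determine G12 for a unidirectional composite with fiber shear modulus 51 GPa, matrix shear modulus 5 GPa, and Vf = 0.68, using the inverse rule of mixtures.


1/G12 = Vf/Gf + (1-Vf)/Gm = 0.68/51 + 0.32/5
G12 = 12.93 GPa

12.93 GPa


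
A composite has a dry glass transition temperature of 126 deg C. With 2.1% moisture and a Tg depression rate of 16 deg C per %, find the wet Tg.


Tg_wet = Tg_dry - k*moisture = 126 - 16*2.1 = 92.4 deg C

92.4 deg C


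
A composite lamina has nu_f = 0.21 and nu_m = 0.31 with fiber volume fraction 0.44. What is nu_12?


nu_12 = nu_f*Vf + nu_m*(1-Vf) = 0.21*0.44 + 0.31*0.56 = 0.266

0.266


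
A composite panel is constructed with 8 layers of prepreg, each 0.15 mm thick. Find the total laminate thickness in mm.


h = n * t_ply = 8 * 0.15 = 1.2 mm

1.2 mm


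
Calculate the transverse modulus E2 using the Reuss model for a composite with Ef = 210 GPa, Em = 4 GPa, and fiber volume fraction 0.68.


1/E2 = Vf/Ef + (1-Vf)/Em = 0.68/210 + 0.32/4
E2 = 12.01 GPa

12.01 GPa


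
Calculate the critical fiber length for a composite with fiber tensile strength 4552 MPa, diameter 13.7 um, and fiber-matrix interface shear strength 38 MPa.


Lc = sigma_f * d / (2 * tau_i) = 4552 * 13.7 / (2 * 38) = 820.6 um

820.6 um


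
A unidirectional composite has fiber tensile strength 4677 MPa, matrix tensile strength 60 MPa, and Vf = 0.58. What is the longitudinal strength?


sigma_1 = sigma_f*Vf + sigma_m*(1-Vf) = 4677*0.58 + 60*0.42 = 2737.9 MPa

2737.9 MPa


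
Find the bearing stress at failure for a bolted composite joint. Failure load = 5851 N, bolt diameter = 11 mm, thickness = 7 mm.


sigma_br = F/(d*h) = 5851/(11*7) = 76.0 MPa

76.0 MPa


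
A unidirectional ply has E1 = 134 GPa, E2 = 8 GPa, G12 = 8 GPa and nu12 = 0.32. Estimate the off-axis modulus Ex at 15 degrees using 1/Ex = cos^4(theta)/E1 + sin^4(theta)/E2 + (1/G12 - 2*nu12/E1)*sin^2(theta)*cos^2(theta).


cos^4(15) = 0.870513, sin^4(15) = 0.004487, sin^2(15)*cos^2(15) = 0.0625
1/G12 - 2*nu12/E1 = 1/8 - 2*0.32/134 = 0.120224 GPa^-1
1/Ex = 0.870513/134 + 0.004487/8 + 0.120224*0.0625 = 0.0145713 GPa^-1
Ex = 68.63 GPa

68.63 GPa


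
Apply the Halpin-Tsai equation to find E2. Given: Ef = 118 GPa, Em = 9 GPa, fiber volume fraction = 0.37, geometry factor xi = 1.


eta = (Ef/Em - 1)/(Ef/Em + xi) = (13.1111 - 1)/(13.1111 + 1) = 0.8583
E2 = Em*(1+xi*eta*Vf)/(1-eta*Vf) = 17.38 GPa

17.38 GPa


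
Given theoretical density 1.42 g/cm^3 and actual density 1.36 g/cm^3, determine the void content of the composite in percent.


Void% = (rho_theo - rho_actual)/rho_theo * 100 = (1.42 - 1.36)/1.42 * 100 = 4.23%

4.23%


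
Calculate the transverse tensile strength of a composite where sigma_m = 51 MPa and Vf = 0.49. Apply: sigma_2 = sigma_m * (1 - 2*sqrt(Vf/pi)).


factor = 1 - 2*sqrt(0.49/pi) = 0.2101
sigma_2 = 51 * 0.2101 = 10.72 MPa

10.72 MPa


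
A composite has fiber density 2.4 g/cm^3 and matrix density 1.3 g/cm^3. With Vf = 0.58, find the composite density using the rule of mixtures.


rho_c = rho_f*Vf + rho_m*(1-Vf) = 2.4*0.58 + 1.3*0.42 = 1.938 g/cm^3

1.938 g/cm^3


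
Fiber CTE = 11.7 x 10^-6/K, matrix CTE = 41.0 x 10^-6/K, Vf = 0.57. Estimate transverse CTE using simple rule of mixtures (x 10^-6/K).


alpha_2 = alpha_f*Vf + alpha_m*(1-Vf) = 11.7*0.57 + 41.0*0.43 = 24.3 x 10^-6/K

24.3 x 10^-6/K


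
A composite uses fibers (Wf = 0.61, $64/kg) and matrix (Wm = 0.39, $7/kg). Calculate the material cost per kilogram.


Cost = cost_f*Wf + cost_m*Wm = 64*0.61 + 7*0.39 = $41.77/kg

$41.77/kg


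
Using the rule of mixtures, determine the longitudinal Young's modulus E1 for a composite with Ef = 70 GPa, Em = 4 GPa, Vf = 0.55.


E1 = Ef*Vf + Em*(1-Vf) = 70*0.55 + 4*0.45 = 40.3 GPa

40.3 GPa


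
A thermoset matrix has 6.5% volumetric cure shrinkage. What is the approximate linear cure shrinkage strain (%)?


Linear shrinkage ≈ vol_shrink/3 = 6.5/3 = 2.167%

2.167%


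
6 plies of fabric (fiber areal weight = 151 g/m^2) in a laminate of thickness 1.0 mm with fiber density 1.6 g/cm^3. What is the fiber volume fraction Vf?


Vf = n * FAW / (rho_f * h * 1000) = 6 * 151 / (1.6 * 1.0 * 1000) = 0.5663

0.5663


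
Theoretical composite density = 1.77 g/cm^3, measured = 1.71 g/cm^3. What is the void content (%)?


Void% = (rho_theo - rho_actual)/rho_theo * 100 = (1.77 - 1.71)/1.77 * 100 = 3.39%

3.39%


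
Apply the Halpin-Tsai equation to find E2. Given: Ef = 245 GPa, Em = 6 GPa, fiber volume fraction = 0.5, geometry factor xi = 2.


eta = (Ef/Em - 1)/(Ef/Em + xi) = (40.8333 - 1)/(40.8333 + 2) = 0.93
E2 = Em*(1+xi*eta*Vf)/(1-eta*Vf) = 21.64 GPa

21.64 GPa


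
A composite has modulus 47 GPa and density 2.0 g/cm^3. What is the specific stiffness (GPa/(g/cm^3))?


Specific stiffness = E/rho = 47/2.0 = 23.5 GPa/(g/cm^3)

23.5 GPa/(g/cm^3)


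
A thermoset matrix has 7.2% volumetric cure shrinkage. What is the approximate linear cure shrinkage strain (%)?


Linear shrinkage ≈ vol_shrink/3 = 7.2/3 = 2.4%

2.4%


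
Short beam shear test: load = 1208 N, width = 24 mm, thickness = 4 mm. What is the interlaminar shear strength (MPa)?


ILSS = 3F/(4bh) = 3*1208/(4*24*4) = 9.44 MPa

9.44 MPa


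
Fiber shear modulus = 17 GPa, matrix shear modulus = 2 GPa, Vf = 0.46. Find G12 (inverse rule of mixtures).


1/G12 = Vf/Gf + (1-Vf)/Gm = 0.46/17 + 0.54/2
G12 = 3.37 GPa

3.37 GPa


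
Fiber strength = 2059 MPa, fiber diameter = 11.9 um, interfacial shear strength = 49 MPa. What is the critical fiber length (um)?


Lc = sigma_f * d / (2 * tau_i) = 2059 * 11.9 / (2 * 49) = 250.0 um

250.0 um


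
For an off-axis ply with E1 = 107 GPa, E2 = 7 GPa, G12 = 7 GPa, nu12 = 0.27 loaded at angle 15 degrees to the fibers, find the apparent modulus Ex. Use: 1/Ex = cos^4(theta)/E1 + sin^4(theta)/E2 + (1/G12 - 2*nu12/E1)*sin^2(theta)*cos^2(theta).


cos^4(15) = 0.870513, sin^4(15) = 0.004487, sin^2(15)*cos^2(15) = 0.0625
1/G12 - 2*nu12/E1 = 1/7 - 2*0.27/107 = 0.13781 GPa^-1
1/Ex = 0.870513/107 + 0.004487/7 + 0.13781*0.0625 = 0.0173898 GPa^-1
Ex = 57.5 GPa

57.5 GPa


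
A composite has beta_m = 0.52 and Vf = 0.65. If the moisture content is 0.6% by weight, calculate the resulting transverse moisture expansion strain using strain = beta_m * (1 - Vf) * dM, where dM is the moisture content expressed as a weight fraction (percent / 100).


dM = 0.6/100 = 0.006
strain = beta_m * (1-Vf) * dM = 0.52 * 0.35 * 0.006 = 0.001092

0.001092


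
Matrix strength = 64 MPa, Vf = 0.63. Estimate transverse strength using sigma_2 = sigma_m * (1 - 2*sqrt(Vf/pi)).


factor = 1 - 2*sqrt(0.63/pi) = 0.1044
sigma_2 = 64 * 0.1044 = 6.68 MPa

6.68 MPa


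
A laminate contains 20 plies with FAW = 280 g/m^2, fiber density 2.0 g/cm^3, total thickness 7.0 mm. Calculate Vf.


Vf = n * FAW / (rho_f * h * 1000) = 20 * 280 / (2.0 * 7.0 * 1000) = 0.4

0.4


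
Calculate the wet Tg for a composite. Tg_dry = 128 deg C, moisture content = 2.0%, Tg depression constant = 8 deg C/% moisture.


Tg_wet = Tg_dry - k*moisture = 128 - 8*2.0 = 112.0 deg C

112.0 deg C


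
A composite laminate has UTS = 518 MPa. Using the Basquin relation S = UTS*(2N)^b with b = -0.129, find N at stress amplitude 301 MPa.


N = 0.5 * (S/UTS)^(1/b) = 0.5 * (301/518)^(1/-0.129) = 33.6196 cycles

33.6196 cycles


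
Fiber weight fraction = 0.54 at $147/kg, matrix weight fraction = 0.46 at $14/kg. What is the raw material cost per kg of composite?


Cost = cost_f*Wf + cost_m*Wm = 147*0.54 + 14*0.46 = $85.82/kg

$85.82/kg


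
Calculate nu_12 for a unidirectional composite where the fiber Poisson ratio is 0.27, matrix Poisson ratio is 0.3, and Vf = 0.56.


nu_12 = nu_f*Vf + nu_m*(1-Vf) = 0.27*0.56 + 0.3*0.44 = 0.2832

0.2832


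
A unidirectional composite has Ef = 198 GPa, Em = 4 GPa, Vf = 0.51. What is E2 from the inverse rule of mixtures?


1/E2 = Vf/Ef + (1-Vf)/Em = 0.51/198 + 0.49/4
E2 = 8.0 GPa

8.0 GPa


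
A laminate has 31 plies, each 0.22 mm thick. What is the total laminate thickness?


h = n * t_ply = 31 * 0.22 = 6.82 mm

6.82 mm


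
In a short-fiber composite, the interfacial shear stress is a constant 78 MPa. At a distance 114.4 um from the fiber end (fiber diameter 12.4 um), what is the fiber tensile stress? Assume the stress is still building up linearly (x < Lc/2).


Force balance: sigma_f * (pi*d^2/4) = tau * (pi*d) * x  ->  sigma_f = 4 * tau * x / d
sigma_f = 4 * 78 * 114.4 / 12.4 = 2878.5 MPa

2878.5 MPa


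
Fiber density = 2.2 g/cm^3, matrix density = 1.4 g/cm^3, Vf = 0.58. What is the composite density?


rho_c = rho_f*Vf + rho_m*(1-Vf) = 2.2*0.58 + 1.4*0.42 = 1.864 g/cm^3

1.864 g/cm^3


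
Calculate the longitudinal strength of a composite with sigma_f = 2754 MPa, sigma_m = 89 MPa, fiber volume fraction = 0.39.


sigma_1 = sigma_f*Vf + sigma_m*(1-Vf) = 2754*0.39 + 89*0.61 = 1128.4 MPa

1128.4 MPa


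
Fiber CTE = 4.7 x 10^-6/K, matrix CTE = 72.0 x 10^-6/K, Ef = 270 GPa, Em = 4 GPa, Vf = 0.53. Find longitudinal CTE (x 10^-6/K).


E1 = Ef*Vf + Em*(1-Vf) = 144.98
alpha_1 = (alpha_f*Ef*Vf + alpha_m*Em*(1-Vf))/E1 = 5.57 x 10^-6/K

5.57 x 10^-6/K


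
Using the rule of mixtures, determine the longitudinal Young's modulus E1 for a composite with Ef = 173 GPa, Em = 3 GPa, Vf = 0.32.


E1 = Ef*Vf + Em*(1-Vf) = 173*0.32 + 3*0.68 = 57.4 GPa

57.4 GPa


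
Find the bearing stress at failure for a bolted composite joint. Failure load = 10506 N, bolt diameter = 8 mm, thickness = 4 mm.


sigma_br = F/(d*h) = 10506/(8*4) = 328.3 MPa

328.3 MPa


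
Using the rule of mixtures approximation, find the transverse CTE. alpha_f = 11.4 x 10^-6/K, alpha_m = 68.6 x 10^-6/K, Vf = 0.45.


alpha_2 = alpha_f*Vf + alpha_m*(1-Vf) = 11.4*0.45 + 68.6*0.55 = 42.9 x 10^-6/K

42.9 x 10^-6/K


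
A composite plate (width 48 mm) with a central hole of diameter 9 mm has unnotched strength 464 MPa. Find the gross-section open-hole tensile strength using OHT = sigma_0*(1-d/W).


OHT = sigma_0*(1-d/W) = 464*(1-9/48) = 377.0 MPa

377.0 MPa


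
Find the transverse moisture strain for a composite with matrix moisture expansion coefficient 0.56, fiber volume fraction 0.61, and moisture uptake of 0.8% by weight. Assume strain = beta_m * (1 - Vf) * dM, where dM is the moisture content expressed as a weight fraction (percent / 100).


dM = 0.8/100 = 0.008
strain = beta_m * (1-Vf) * dM = 0.56 * 0.39 * 0.008 = 0.0017472

0.0017472


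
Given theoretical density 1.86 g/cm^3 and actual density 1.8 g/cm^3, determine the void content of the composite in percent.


Void% = (rho_theo - rho_actual)/rho_theo * 100 = (1.86 - 1.8)/1.86 * 100 = 3.23%

3.23%


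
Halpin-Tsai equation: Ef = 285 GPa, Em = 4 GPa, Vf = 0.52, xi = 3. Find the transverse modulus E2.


eta = (Ef/Em - 1)/(Ef/Em + xi) = (71.25 - 1)/(71.25 + 3) = 0.9461
E2 = Em*(1+xi*eta*Vf)/(1-eta*Vf) = 19.5 GPa

19.5 GPa


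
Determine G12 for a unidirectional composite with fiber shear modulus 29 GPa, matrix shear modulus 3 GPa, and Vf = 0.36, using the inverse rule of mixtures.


1/G12 = Vf/Gf + (1-Vf)/Gm = 0.36/29 + 0.64/3
G12 = 4.43 GPa

4.43 GPa


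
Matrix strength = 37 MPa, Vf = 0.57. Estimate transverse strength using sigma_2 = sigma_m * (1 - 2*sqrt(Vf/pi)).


factor = 1 - 2*sqrt(0.57/pi) = 0.1481
sigma_2 = 37 * 0.1481 = 5.48 MPa

5.48 MPa


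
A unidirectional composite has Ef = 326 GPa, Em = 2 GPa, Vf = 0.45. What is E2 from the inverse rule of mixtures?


1/E2 = Vf/Ef + (1-Vf)/Em = 0.45/326 + 0.55/2
E2 = 3.62 GPa

3.62 GPa


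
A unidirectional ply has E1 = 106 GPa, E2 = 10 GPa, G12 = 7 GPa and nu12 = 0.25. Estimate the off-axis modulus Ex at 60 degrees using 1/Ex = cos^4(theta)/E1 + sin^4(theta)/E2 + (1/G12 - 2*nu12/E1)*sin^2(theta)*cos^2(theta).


cos^4(60) = 0.0625, sin^4(60) = 0.5625, sin^2(60)*cos^2(60) = 0.1875
1/G12 - 2*nu12/E1 = 1/7 - 2*0.25/106 = 0.13814 GPa^-1
1/Ex = 0.0625/106 + 0.5625/10 + 0.13814*0.1875 = 0.0827409 GPa^-1
Ex = 12.09 GPa

12.09 GPa


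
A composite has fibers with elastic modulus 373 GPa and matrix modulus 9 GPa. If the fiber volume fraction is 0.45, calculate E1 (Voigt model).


E1 = Ef*Vf + Em*(1-Vf) = 373*0.45 + 9*0.55 = 172.8 GPa

172.8 GPa


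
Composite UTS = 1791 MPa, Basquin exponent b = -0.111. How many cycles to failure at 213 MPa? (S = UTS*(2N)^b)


N = 0.5 * (S/UTS)^(1/b) = 0.5 * (213/1791)^(1/-0.111) = 1.0709e+08 cycles

1.0709e+08 cycles


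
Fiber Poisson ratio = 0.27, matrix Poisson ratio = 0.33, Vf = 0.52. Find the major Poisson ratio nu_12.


nu_12 = nu_f*Vf + nu_m*(1-Vf) = 0.27*0.52 + 0.33*0.48 = 0.2988

0.2988


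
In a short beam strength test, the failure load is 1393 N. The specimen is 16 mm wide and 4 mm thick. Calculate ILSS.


ILSS = 3F/(4bh) = 3*1393/(4*16*4) = 16.32 MPa

16.32 MPa


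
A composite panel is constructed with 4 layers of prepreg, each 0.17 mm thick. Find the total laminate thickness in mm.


h = n * t_ply = 4 * 0.17 = 0.68 mm

0.68 mm


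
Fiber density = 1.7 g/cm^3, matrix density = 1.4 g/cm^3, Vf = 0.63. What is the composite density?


rho_c = rho_f*Vf + rho_m*(1-Vf) = 1.7*0.63 + 1.4*0.37 = 1.589 g/cm^3

1.589 g/cm^3


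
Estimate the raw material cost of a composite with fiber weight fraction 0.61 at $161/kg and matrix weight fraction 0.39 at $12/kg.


Cost = cost_f*Wf + cost_m*Wm = 161*0.61 + 12*0.39 = $102.89/kg

$102.89/kg


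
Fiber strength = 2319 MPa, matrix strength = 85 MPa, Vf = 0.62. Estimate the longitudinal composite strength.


sigma_1 = sigma_f*Vf + sigma_m*(1-Vf) = 2319*0.62 + 85*0.38 = 1470.1 MPa

1470.1 MPa


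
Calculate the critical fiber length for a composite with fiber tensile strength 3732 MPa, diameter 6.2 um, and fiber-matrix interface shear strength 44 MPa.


Lc = sigma_f * d / (2 * tau_i) = 3732 * 6.2 / (2 * 44) = 262.9 um

262.9 um


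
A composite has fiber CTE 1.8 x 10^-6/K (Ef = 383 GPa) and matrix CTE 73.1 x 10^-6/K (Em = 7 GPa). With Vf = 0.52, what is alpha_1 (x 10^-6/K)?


E1 = Ef*Vf + Em*(1-Vf) = 202.52
alpha_1 = (alpha_f*Ef*Vf + alpha_m*Em*(1-Vf))/E1 = 2.98 x 10^-6/K

2.98 x 10^-6/K


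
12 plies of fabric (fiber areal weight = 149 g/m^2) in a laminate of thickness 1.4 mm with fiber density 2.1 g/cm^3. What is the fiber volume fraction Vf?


Vf = n * FAW / (rho_f * h * 1000) = 12 * 149 / (2.1 * 1.4 * 1000) = 0.6082

0.6082


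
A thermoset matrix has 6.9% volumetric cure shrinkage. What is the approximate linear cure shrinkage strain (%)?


Linear shrinkage ≈ vol_shrink/3 = 6.9/3 = 2.3%

2.3%


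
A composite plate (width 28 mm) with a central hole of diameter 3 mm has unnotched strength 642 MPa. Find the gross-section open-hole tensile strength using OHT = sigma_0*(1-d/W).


OHT = sigma_0*(1-d/W) = 642*(1-3/28) = 573.2 MPa

573.2 MPa


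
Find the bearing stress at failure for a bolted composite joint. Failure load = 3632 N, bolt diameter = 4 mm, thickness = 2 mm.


sigma_br = F/(d*h) = 3632/(4*2) = 454.0 MPa

454.0 MPa


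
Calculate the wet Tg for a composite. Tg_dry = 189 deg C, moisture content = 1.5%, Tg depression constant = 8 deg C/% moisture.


Tg_wet = Tg_dry - k*moisture = 189 - 8*1.5 = 177.0 deg C

177.0 deg C


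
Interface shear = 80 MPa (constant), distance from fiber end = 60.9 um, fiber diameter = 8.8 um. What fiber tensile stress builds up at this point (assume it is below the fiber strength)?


Force balance: sigma_f * (pi*d^2/4) = tau * (pi*d) * x  ->  sigma_f = 4 * tau * x / d
sigma_f = 4 * 80 * 60.9 / 8.8 = 2214.5 MPa

2214.5 MPa


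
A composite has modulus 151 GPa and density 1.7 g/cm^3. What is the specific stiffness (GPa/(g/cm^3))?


Specific stiffness = E/rho = 151/1.7 = 88.8 GPa/(g/cm^3)

88.8 GPa/(g/cm^3)
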